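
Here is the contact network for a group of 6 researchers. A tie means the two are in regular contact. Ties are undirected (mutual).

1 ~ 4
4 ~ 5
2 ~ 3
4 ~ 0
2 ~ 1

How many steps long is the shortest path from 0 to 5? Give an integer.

2

One shortest route is 0 – 4 – 5, which uses 2 edges, and 0 and 5 are not directly tied, so nothing shorter exists. So d(0,5) = 2.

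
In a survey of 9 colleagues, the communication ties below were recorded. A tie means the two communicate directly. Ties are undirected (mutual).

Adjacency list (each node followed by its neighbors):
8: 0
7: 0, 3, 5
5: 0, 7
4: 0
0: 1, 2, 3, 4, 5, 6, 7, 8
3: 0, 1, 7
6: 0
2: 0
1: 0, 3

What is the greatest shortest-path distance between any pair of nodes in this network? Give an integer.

Eccentricity of each node (its greatest distance to any other): 0:1, 1:2, 2:2, 3:2, 4:2, 5:2, 6:2, 7:2, 8:2.
The maximum eccentricity is 2, realized for instance by the pair 7–6 via 7 – 0 – 6. So the diameter is 2.

2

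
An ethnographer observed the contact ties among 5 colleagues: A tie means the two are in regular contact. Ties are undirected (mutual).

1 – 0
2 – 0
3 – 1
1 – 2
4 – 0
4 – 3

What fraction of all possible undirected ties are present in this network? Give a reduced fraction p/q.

There are 6 edges and 5 nodes, so the maximum possible is C(5,2) = 10.
Density = 6/10 = 3/5.

3/5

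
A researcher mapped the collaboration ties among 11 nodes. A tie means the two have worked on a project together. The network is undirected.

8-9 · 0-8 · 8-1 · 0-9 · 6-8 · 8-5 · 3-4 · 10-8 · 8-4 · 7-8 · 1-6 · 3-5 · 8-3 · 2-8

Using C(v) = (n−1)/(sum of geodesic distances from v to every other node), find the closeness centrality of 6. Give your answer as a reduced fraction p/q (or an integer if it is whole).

Distances from 6: 0:2, 1:1, 2:2, 3:2, 4:2, 5:2, 7:2, 8:1, 9:2, 10:2. Sum = 18.
n = 11, so closeness = 10/18 = 5/9.

5/9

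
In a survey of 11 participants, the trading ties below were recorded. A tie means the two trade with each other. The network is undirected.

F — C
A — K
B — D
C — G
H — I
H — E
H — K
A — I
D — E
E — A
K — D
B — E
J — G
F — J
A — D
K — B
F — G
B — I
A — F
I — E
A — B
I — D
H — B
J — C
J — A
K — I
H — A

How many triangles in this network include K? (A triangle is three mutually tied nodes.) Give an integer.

9

K's neighbors: A, B, D, H, and I.
Neighbor pairs that are themselves tied: K–A–B; K–A–D; K–A–H; K–A–I; K–B–D; K–B–H; K–B–I; K–D–I; K–H–I. Each forms one triangle with K, for 9 in total.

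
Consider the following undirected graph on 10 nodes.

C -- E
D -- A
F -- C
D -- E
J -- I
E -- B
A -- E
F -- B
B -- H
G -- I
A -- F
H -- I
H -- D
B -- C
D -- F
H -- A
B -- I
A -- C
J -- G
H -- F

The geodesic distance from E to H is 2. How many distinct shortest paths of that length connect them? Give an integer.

The shortest distance is 2. The length-2 paths are: E–D–H; E–A–H; E–B–H.
That gives 3 distinct shortest paths.

3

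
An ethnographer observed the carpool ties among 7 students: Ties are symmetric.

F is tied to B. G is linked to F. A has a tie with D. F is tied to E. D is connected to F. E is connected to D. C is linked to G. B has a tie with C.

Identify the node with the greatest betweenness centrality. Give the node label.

Unnormalized betweenness of each node: A:0, B:2, C:1/2, D:5, E:0, F:19/2, G:2.
F has the largest value, 19/2, making it the main broker — the node through which the most shortest paths run.

F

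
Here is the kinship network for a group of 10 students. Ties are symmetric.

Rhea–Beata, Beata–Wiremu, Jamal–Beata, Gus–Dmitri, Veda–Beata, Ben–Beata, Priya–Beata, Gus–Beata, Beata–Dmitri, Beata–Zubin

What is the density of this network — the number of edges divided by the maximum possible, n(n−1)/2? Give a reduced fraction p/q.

2/9

There are 10 edges and 10 nodes, so the maximum possible is C(10,2) = 45.
Density = 10/45 = 2/9.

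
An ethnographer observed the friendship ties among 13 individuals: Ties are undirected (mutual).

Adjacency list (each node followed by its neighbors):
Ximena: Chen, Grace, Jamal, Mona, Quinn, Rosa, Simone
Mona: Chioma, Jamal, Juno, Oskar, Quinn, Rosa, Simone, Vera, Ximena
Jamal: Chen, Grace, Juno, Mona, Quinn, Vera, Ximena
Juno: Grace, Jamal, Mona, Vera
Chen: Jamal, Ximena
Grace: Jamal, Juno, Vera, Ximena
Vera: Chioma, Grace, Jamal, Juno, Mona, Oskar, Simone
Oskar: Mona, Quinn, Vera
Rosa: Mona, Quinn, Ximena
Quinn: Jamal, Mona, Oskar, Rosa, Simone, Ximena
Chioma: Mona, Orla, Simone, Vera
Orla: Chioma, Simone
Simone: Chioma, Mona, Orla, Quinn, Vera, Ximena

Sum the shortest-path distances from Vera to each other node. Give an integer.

17

Distances from Vera: Chen:2, Chioma:1, Grace:1, Jamal:1, Juno:1, Mona:1, Orla:2, Oskar:1, Quinn:2, Rosa:2, Simone:1, Ximena:2.
Sum = 2 + 1 + 1 + 1 + 1 + 1 + 2 + 1 + 2 + 2 + 1 + 2 = 17.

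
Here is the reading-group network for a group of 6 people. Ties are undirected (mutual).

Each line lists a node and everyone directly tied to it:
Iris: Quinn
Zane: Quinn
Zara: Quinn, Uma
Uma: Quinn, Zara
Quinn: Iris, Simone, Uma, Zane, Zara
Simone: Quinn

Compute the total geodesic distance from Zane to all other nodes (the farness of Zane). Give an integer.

9

Distances from Zane: Iris:2, Quinn:1, Simone:2, Uma:2, Zara:2.
Sum = 2 + 1 + 2 + 2 + 2 = 9.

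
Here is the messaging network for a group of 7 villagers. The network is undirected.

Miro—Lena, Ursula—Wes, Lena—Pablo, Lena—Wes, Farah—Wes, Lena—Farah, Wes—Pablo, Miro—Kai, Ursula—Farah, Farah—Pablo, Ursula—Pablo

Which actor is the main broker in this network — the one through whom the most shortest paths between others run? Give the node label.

Lena

Unnormalized betweenness of each node: Farah:1, Kai:0, Lena:8, Miro:5, Pablo:1, Ursula:0, Wes:1.
Lena has the largest value, 8, making it the main broker — the node through which the most shortest paths run.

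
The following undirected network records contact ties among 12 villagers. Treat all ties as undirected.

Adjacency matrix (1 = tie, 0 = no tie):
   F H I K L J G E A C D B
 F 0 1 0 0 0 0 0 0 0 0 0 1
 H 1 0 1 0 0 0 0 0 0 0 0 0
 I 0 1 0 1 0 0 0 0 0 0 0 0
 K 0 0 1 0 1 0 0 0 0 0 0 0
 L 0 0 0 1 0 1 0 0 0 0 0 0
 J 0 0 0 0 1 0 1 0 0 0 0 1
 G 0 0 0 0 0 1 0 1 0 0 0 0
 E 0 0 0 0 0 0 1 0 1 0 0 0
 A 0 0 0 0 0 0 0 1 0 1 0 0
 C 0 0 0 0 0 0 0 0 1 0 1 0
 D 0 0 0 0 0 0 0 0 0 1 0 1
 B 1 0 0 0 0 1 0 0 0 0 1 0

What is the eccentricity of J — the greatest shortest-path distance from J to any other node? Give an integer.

Distances from J: A:3, B:1, C:3, D:2, E:2, F:2, G:1, H:3, I:3, K:2, L:1.
The largest is 3 (to H, C, I, and A), so the eccentricity of J is 3.

3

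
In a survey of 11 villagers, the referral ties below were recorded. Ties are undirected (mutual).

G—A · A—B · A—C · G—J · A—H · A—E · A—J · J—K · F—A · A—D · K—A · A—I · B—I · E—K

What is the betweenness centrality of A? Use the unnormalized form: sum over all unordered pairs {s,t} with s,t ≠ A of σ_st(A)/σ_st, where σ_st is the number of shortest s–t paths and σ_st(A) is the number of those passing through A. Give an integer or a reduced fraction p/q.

40

Pairs whose geodesics pass through A — F–J: 1; F–E: 1; F–G: 1; F–H: 1; F–D: 1; F–K: 1; F–C: 1; F–I: 1; F–B: 1; J–E: 1/2; J–H: 1; J–D: 1; J–C: 1; J–I: 1 … (+27 more pairs).
All other pairs contribute 0.
Summing the contributions gives betweenness(A) = 40.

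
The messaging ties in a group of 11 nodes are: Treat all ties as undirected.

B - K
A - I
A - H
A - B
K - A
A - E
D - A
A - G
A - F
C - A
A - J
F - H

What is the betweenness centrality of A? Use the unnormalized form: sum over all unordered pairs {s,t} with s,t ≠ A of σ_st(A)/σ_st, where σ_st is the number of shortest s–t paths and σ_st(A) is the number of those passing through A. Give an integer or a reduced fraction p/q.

43

Pairs whose geodesics pass through A — D–I: 1; D–H: 1; D–G: 1; D–C: 1; D–J: 1; D–B: 1; D–K: 1; D–F: 1; D–E: 1; I–H: 1; I–G: 1; I–C: 1; I–J: 1; I–B: 1 … (+29 more pairs).
All other pairs contribute 0.
Summing the contributions gives betweenness(A) = 43.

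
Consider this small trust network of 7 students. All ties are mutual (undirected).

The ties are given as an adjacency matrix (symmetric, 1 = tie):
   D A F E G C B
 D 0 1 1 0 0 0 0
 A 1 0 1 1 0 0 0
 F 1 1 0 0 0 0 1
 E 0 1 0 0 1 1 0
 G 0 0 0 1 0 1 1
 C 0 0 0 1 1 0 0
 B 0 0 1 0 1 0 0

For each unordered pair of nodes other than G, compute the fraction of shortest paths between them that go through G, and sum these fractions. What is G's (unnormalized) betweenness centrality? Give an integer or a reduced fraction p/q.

Pairs whose geodesics pass through G — F–C: 1/2; E–B: 1; C–B: 1.
All other pairs contribute 0.
Summing the contributions gives betweenness(G) = 5/2.

5/2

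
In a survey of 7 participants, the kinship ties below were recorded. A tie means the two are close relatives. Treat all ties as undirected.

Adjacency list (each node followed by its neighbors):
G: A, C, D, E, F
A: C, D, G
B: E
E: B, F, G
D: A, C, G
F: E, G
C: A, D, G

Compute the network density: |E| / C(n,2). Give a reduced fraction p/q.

10/21

There are 10 edges and 7 nodes, so the maximum possible is C(7,2) = 21.
Density = 10/21.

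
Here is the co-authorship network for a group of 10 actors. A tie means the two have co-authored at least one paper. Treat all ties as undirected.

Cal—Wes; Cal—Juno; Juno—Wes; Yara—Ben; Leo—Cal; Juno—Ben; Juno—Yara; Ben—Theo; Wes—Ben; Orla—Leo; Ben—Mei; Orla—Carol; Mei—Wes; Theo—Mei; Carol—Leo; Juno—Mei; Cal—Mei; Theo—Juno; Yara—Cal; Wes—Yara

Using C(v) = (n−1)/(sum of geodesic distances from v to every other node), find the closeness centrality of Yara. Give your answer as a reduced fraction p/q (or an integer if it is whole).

Distances from Yara: Ben:1, Cal:1, Carol:3, Juno:1, Leo:2, Mei:2, Orla:3, Theo:2, Wes:1. Sum = 16.
n = 10, so closeness = 9/16.

9/16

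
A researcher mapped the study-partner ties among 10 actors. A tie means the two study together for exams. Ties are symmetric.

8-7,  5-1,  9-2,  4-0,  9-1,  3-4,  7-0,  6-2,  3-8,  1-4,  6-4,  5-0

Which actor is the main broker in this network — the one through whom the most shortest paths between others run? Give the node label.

Unnormalized betweenness of each node: 0:17/2, 1:17/2, 2:1, 3:5, 4:18, 5:2, 6:5, 7:2, 8:1, 9:2.
4 has the largest value, 18, making it the main broker — the node through which the most shortest paths run.

4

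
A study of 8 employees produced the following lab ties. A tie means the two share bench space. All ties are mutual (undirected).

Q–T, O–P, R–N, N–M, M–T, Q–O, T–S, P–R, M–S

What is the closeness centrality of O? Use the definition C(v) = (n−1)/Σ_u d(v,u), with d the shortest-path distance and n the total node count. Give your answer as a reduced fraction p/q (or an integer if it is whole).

Distances from O: M:3, N:3, P:1, Q:1, R:2, S:3, T:2. Sum = 15.
n = 8, so closeness = 7/15.

7/15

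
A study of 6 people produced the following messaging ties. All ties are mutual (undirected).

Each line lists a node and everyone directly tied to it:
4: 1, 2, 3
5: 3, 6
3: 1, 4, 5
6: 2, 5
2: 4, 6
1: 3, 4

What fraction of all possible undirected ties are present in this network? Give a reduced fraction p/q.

7/15

There are 7 edges and 6 nodes, so the maximum possible is C(6,2) = 15.
Density = 7/15.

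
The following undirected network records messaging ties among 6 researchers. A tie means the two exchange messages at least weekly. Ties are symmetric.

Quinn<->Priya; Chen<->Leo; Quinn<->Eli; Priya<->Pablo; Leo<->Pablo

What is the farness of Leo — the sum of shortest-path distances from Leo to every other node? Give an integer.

Distances from Leo: Chen:1, Eli:4, Pablo:1, Priya:2, Quinn:3.
Sum = 1 + 4 + 1 + 2 + 3 = 11.

11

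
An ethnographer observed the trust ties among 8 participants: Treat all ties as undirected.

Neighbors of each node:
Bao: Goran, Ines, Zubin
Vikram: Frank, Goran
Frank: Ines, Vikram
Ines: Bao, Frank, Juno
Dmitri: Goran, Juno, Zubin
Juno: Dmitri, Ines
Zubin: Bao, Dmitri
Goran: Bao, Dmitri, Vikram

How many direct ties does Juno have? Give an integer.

2

Juno is directly tied to Dmitri and Ines. That is 2 neighbors, so the degree of Juno is 2.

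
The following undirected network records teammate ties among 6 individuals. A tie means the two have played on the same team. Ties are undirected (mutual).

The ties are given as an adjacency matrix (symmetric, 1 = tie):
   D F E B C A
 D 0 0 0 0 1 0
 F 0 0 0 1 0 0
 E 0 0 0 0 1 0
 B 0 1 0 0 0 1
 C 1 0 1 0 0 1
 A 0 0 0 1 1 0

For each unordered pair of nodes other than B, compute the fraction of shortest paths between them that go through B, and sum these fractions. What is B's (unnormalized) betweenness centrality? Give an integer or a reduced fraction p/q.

4

Pairs whose geodesics pass through B — D–F: 1; F–E: 1; F–C: 1; F–A: 1.
All other pairs contribute 0.
Summing the contributions gives betweenness(B) = 4.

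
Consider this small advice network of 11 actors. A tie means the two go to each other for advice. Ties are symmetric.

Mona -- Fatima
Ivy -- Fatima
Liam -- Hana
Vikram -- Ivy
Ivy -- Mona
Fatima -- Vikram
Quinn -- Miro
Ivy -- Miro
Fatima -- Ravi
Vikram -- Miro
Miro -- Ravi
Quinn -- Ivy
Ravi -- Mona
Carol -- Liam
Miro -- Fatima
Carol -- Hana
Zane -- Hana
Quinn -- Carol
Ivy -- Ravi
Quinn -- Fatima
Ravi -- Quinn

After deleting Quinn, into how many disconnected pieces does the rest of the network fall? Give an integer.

Without Quinn, the remaining ties split the others into: {Fatima, Ivy, Miro, Mona, Ravi, Vikram}; {Carol, Hana, Liam, Zane}.
That's 2 separate components.

2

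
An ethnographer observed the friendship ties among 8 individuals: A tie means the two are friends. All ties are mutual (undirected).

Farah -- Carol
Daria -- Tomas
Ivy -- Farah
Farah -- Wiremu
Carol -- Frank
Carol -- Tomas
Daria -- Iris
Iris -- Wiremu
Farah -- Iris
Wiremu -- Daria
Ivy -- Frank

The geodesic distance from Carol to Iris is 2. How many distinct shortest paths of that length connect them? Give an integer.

The shortest distance is 2, and the only length-2 path is Carol–Farah–Iris. So there is exactly 1 shortest path.

1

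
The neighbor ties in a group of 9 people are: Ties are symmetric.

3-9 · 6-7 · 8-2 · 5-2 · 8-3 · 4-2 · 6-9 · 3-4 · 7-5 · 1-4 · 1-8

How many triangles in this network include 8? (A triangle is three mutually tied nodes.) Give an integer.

8's neighbors are 1, 2, and 3, but none of them are tied to each other, so no triangle contains 8.

0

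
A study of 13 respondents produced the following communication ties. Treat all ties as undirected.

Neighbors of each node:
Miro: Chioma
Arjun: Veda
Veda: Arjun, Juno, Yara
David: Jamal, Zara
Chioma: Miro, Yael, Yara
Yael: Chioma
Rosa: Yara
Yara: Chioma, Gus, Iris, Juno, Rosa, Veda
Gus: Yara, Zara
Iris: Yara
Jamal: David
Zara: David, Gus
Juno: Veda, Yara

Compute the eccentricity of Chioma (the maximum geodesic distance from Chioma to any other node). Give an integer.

5

Distances from Chioma: Arjun:3, David:4, Gus:2, Iris:2, Jamal:5, Juno:2, Miro:1, Rosa:2, Veda:2, Yael:1, Yara:1, Zara:3.
The largest is 5 (to Jamal), so the eccentricity of Chioma is 5.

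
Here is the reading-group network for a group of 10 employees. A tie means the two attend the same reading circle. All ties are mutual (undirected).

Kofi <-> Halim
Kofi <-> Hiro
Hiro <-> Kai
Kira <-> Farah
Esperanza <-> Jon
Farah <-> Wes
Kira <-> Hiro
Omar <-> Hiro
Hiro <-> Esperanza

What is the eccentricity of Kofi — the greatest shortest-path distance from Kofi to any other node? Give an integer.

4

Distances from Kofi: Esperanza:2, Farah:3, Halim:1, Hiro:1, Jon:3, Kai:2, Kira:2, Omar:2, Wes:4.
The largest is 4 (to Wes), so the eccentricity of Kofi is 4.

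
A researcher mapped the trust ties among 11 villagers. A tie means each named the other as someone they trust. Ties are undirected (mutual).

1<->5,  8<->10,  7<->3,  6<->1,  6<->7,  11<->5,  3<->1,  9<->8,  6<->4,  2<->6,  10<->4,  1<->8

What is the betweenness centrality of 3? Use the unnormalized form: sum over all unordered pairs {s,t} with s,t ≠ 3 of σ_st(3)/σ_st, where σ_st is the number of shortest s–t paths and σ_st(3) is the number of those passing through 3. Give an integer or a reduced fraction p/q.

Pairs whose geodesics pass through 3 — 7–9: 1/2; 7–5: 1/2; 7–8: 1/2; 7–1: 1/2; 7–11: 1/2.
All other pairs contribute 0.
Summing the contributions gives betweenness(3) = 5/2.

5/2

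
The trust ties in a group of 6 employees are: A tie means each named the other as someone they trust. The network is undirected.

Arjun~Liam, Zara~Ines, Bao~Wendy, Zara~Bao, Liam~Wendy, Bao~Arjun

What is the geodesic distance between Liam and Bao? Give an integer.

One shortest route is Liam – Wendy – Bao, which uses 2 edges, and Liam and Bao are not directly tied, so nothing shorter exists. So d(Liam,Bao) = 2.

2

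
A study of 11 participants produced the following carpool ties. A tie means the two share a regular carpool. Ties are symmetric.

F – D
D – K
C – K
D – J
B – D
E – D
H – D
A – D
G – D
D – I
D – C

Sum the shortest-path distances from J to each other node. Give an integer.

Distances from J: A:2, B:2, C:2, D:1, E:2, F:2, G:2, H:2, I:2, K:2.
Sum = 2 + 2 + 2 + 1 + 2 + 2 + 2 + 2 + 2 + 2 = 19.

19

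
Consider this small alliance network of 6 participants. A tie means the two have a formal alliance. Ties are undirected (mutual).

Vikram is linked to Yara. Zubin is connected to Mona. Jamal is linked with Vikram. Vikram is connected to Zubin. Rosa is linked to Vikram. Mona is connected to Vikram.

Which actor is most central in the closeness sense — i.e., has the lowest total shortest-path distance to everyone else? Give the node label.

Vikram

Farness (sum of distances to all others) for each node — Jamal:9, Mona:8, Rosa:9, Vikram:5, Yara:9, Zubin:8.
The smallest farness is 5, for Vikram, so Vikram has the highest closeness.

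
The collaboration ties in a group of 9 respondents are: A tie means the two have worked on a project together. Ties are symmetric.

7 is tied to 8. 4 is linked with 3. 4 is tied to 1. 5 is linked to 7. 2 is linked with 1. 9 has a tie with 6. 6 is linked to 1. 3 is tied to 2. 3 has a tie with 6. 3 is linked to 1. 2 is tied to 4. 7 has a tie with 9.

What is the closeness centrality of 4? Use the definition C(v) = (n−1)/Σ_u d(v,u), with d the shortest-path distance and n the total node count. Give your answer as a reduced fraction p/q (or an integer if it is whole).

4/11

Distances from 4: 1:1, 2:1, 3:1, 5:5, 6:2, 7:4, 8:5, 9:3. Sum = 22.
n = 9, so closeness = 8/22 = 4/11.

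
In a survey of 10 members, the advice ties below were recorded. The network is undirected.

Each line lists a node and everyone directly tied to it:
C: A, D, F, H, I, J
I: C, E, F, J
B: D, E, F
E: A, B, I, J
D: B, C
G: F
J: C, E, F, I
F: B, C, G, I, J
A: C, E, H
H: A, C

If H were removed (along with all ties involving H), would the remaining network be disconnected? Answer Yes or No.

Even without H, every remaining node can still reach every other (the residual graph is connected), so H is not a cut vertex.

No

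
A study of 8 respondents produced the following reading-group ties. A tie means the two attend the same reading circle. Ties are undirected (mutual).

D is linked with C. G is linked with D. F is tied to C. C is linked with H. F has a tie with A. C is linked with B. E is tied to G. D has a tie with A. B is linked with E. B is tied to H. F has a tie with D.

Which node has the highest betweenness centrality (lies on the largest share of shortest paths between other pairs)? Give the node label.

C

Unnormalized betweenness of each node: A:0, B:3, C:7, D:13/2, E:3/2, F:3/2, G:5/2, H:0.
C has the largest value, 7, making it the main broker — the node through which the most shortest paths run.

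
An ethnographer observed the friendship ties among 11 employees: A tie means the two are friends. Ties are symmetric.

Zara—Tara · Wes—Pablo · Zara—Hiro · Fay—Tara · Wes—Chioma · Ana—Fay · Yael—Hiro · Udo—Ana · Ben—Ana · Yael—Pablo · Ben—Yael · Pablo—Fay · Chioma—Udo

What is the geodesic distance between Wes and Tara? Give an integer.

One shortest route is Wes – Pablo – Fay – Tara, which uses 3 edges, and at distance 2 from Wes we only reach {Fay, Udo, Yael}, which does not include Tara. So d(Wes,Tara) = 3.

3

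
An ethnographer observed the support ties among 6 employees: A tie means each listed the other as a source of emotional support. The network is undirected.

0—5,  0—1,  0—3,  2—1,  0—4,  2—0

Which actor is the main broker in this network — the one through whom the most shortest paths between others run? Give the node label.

Unnormalized betweenness of each node: 0:9, 1:0, 2:0, 3:0, 4:0, 5:0.
0 has the largest value, 9, making it the main broker — the node through which the most shortest paths run.

0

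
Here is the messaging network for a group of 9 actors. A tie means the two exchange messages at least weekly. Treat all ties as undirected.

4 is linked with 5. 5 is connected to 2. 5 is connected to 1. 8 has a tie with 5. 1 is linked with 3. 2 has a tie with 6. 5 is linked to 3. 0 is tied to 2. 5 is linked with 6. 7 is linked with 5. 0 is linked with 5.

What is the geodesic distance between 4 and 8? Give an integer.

One shortest route is 4 – 5 – 8, which uses 2 edges, and 4 and 8 are not directly tied, so nothing shorter exists. So d(4,8) = 2.

2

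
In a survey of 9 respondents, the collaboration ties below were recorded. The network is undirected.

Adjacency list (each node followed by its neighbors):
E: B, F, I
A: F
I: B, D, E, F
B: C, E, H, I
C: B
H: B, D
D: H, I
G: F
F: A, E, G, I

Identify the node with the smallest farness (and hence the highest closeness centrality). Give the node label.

Farness (sum of distances to all others) for each node — A:21, B:14, C:21, D:17, E:13, F:14, G:21, H:19, I:12.
The smallest farness is 12, for I, so I has the highest closeness.

I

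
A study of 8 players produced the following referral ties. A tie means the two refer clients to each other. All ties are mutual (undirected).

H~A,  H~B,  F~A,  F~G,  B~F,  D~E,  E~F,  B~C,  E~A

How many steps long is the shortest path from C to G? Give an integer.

One shortest route is C – B – F – G, which uses 3 edges, and at distance 2 from C we only reach {F, H}, which does not include G. So d(C,G) = 3.

3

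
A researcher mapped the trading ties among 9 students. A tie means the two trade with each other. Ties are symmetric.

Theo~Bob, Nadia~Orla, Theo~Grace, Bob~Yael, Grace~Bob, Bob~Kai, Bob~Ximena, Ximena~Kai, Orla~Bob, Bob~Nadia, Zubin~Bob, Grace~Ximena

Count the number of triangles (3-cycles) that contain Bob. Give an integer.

4

Bob's neighbors: Grace, Kai, Nadia, Orla, Theo, Ximena, Yael, and Zubin.
Neighbor pairs that are themselves tied: Bob–Grace–Theo; Bob–Grace–Ximena; Bob–Kai–Ximena; Bob–Nadia–Orla. Each forms one triangle with Bob, for 4 in total.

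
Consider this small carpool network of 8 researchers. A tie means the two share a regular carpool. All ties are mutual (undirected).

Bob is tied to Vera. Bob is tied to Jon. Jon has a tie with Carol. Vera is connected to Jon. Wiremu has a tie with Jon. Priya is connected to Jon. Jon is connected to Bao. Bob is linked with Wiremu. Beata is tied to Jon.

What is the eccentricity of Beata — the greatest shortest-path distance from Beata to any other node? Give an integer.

Distances from Beata: Bao:2, Bob:2, Carol:2, Jon:1, Priya:2, Vera:2, Wiremu:2.
The largest is 2 (to Vera, Priya, Carol, Bao, Wiremu, and Bob), so the eccentricity of Beata is 2.

2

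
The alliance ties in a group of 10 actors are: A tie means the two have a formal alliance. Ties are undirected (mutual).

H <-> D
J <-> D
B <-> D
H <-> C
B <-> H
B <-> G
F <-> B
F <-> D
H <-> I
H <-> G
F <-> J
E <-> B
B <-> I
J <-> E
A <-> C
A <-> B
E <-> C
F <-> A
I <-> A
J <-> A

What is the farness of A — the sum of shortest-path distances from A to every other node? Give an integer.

13

Distances from A: B:1, C:1, D:2, E:2, F:1, G:2, H:2, I:1, J:1.
Sum = 1 + 1 + 2 + 2 + 1 + 2 + 2 + 1 + 1 = 13.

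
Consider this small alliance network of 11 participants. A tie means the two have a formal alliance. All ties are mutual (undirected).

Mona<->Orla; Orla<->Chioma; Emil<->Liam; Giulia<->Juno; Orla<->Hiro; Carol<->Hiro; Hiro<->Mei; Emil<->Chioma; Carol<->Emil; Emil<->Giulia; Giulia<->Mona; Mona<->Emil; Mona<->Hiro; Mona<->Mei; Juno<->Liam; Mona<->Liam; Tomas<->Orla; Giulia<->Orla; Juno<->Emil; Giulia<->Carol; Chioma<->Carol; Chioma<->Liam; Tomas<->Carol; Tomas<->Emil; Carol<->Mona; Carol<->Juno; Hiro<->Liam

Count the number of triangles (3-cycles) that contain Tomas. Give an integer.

1

Tomas's neighbors: Carol, Emil, and Orla.
Neighbor pairs that are themselves tied: Tomas–Carol–Emil. Each forms one triangle with Tomas, for 1 in total.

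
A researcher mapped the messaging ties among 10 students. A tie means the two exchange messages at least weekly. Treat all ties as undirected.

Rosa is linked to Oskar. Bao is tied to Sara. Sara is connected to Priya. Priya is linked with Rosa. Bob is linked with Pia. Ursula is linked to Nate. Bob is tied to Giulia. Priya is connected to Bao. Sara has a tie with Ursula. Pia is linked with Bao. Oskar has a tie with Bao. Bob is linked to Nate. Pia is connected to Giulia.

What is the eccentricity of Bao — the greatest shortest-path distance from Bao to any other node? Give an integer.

3

Distances from Bao: Bob:2, Giulia:2, Nate:3, Oskar:1, Pia:1, Priya:1, Rosa:2, Sara:1, Ursula:2.
The largest is 3 (to Nate), so the eccentricity of Bao is 3.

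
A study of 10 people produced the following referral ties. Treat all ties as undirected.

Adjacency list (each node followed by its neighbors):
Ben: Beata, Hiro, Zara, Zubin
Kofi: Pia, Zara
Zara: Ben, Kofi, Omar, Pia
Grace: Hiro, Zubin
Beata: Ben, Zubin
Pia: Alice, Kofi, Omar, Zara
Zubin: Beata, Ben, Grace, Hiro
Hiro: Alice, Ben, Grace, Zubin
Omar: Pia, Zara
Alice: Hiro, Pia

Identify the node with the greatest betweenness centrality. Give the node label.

Unnormalized betweenness of each node: Alice:25/6, Beata:0, Ben:77/6, Grace:0, Hiro:47/6, Kofi:0, Omar:0, Pia:31/6, Zara:34/3, Zubin:11/3.
Ben has the largest value, 77/6, making it the main broker — the node through which the most shortest paths run.

Ben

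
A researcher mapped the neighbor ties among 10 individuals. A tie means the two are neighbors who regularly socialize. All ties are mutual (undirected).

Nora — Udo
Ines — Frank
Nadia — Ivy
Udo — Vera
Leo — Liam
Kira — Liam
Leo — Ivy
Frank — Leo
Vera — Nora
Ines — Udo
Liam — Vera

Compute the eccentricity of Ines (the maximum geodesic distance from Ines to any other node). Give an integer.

4

Distances from Ines: Frank:1, Ivy:3, Kira:4, Leo:2, Liam:3, Nadia:4, Nora:2, Udo:1, Vera:2.
The largest is 4 (to Kira and Nadia), so the eccentricity of Ines is 4.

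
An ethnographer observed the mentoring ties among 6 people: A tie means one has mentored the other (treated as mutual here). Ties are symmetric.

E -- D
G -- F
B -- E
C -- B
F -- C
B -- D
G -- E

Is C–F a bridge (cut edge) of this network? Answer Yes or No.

No

Even without that edge, C still reaches F via C – B – E – G – F, so the network stays connected. Not a bridge.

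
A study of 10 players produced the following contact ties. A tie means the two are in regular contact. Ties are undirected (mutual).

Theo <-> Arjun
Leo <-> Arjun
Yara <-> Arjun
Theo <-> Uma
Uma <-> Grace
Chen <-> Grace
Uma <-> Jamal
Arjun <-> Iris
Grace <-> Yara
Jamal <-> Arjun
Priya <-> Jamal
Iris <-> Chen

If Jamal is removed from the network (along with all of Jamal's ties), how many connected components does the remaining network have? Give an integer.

2

Without Jamal, the remaining ties split the others into: {Arjun, Chen, Grace, Iris, Leo, Theo, Uma, Yara}; {Priya}.
That's 2 separate components.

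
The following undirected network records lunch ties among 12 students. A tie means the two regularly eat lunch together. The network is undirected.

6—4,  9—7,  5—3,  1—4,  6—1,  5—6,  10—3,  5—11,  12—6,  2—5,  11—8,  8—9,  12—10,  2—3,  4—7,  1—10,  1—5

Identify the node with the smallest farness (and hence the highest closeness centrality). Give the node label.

5

Farness (sum of distances to all others) for each node — 1:20, 2:27, 3:25, 4:23, 5:19, 6:20, 7:28, 8:29, 9:31, 10:25, 11:24, 12:27.
The smallest farness is 19, for 5, so 5 has the highest closeness.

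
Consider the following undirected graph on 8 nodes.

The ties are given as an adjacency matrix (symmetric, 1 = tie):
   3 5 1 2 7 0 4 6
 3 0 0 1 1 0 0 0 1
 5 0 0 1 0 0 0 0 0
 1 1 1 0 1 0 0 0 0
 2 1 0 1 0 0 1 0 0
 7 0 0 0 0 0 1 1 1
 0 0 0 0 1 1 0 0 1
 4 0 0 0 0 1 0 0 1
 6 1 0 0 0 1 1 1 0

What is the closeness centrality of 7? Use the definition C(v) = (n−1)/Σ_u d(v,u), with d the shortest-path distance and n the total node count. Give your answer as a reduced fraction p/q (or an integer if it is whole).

1/2

Distances from 7: 0:1, 1:3, 2:2, 3:2, 4:1, 5:4, 6:1. Sum = 14.
n = 8, so closeness = 7/14 = 1/2.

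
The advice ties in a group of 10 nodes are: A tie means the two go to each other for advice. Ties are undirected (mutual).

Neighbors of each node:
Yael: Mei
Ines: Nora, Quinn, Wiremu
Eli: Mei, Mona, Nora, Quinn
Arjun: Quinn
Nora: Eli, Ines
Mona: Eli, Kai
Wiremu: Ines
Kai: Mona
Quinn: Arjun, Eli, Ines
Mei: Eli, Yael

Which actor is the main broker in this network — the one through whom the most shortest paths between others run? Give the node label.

Eli

Unnormalized betweenness of each node: Arjun:0, Eli:25, Ines:9, Kai:0, Mei:8, Mona:8, Nora:5, Quinn:13, Wiremu:0, Yael:0.
Eli has the largest value, 25, making it the main broker — the node through which the most shortest paths run.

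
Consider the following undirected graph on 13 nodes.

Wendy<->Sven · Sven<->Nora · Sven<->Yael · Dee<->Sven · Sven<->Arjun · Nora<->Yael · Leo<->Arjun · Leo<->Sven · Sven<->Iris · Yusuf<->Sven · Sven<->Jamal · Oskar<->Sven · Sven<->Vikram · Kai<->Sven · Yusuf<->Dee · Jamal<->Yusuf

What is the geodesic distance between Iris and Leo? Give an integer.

2

One shortest route is Iris – Sven – Leo, which uses 2 edges, and Iris and Leo are not directly tied, so nothing shorter exists. So d(Iris,Leo) = 2.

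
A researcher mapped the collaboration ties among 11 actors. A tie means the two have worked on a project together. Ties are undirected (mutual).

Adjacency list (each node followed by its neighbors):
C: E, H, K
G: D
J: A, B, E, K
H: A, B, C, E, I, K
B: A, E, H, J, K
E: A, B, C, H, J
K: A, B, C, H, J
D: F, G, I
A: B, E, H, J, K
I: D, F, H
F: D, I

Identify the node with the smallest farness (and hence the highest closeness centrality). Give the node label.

H

Farness (sum of distances to all others) for each node — A:19, B:19, C:21, D:24, E:19, F:25, G:33, H:15, I:18, J:24, K:19.
The smallest farness is 15, for H, so H has the highest closeness.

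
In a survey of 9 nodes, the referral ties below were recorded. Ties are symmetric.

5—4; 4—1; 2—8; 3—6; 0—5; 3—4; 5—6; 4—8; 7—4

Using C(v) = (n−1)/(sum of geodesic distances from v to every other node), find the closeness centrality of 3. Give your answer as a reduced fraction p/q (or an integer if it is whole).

Distances from 3: 0:3, 1:2, 2:3, 4:1, 5:2, 6:1, 7:2, 8:2. Sum = 16.
n = 9, so closeness = 8/16 = 1/2.

1/2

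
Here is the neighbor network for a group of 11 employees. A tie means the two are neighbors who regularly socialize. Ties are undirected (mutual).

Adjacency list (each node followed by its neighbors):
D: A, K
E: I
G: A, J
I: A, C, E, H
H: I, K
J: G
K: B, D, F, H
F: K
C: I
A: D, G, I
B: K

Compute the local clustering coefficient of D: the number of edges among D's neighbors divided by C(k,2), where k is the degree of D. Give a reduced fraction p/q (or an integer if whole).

D's neighbors: A and K (k = 2).
Possible neighbor pairs: C(2,2) = 1. Edges among them: none → e = 0.
Clustering(D) = 0/1.

0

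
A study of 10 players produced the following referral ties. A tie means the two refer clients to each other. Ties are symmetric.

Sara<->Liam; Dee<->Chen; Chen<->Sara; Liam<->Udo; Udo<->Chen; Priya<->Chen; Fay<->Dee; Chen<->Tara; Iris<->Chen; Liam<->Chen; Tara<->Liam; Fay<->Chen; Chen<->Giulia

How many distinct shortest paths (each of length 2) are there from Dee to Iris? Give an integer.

The shortest distance is 2, and the only length-2 path is Dee–Chen–Iris. So there is exactly 1 shortest path.

1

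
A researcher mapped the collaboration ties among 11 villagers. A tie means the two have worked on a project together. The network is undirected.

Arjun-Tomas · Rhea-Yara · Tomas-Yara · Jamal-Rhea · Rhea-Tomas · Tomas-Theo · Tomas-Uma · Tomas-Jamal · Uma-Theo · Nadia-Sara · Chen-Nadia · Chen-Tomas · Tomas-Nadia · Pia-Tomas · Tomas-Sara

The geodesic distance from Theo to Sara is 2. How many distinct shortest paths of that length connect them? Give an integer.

1

The shortest distance is 2, and the only length-2 path is Theo–Tomas–Sara. So there is exactly 1 shortest path.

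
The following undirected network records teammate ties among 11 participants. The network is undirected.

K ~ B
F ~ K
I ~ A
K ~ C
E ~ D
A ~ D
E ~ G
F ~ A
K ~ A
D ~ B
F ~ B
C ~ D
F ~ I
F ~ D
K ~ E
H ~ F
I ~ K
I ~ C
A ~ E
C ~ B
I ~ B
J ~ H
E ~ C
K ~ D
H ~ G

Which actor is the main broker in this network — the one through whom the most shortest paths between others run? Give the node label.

Unnormalized betweenness of each node: A:67/60, B:17/20, C:41/30, D:31/15, E:123/20, F:251/20, G:12/5, H:21/2, I:23/20, J:0, K:57/20.
F has the largest value, 251/20, making it the main broker — the node through which the most shortest paths run.

F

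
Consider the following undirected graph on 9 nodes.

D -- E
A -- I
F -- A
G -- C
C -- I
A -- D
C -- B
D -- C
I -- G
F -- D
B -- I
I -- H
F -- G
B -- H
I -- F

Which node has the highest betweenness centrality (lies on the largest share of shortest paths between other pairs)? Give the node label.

Unnormalized betweenness of each node: A:7/6, B:1, C:31/6, D:47/6, E:0, F:8/3, G:1/3, H:0, I:53/6.
I has the largest value, 53/6, making it the main broker — the node through which the most shortest paths run.

I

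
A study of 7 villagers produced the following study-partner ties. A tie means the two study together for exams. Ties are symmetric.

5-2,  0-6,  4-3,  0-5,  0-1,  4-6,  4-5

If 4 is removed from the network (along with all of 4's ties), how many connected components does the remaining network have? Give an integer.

2

Without 4, the remaining ties split the others into: {3}; {0, 1, 2, 5, 6}.
That's 2 separate components.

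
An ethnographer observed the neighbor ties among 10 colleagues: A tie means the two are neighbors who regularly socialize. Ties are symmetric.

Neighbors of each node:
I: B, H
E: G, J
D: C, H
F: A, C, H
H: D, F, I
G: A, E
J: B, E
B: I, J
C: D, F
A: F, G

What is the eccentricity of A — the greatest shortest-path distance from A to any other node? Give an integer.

4

Distances from A: B:4, C:2, D:3, E:2, F:1, G:1, H:2, I:3, J:3.
The largest is 4 (to B), so the eccentricity of A is 4.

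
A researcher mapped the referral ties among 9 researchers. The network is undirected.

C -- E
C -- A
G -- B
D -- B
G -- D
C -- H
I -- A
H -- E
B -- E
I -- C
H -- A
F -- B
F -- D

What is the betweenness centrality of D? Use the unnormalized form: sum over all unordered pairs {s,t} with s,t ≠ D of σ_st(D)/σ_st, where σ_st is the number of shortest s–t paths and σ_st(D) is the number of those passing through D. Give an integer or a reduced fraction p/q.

1/2

Pairs whose geodesics pass through D — G–F: 1/2.
All other pairs contribute 0.
Summing the contributions gives betweenness(D) = 1/2.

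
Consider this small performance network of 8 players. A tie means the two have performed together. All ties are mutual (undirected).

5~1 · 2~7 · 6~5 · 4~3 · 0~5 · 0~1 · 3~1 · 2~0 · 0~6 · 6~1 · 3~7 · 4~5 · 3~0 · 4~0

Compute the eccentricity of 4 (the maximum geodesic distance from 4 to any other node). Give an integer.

2

Distances from 4: 0:1, 1:2, 2:2, 3:1, 5:1, 6:2, 7:2.
The largest is 2 (to 2, 6, 1, and 7), so the eccentricity of 4 is 2.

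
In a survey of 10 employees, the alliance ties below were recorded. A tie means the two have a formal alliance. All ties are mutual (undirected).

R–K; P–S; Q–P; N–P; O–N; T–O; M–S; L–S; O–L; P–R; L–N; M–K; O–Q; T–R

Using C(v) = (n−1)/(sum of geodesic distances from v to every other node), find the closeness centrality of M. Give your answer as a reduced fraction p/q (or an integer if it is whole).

9/20

Distances from M: K:1, L:2, N:3, O:3, P:2, Q:3, R:2, S:1, T:3. Sum = 20.
n = 10, so closeness = 9/20.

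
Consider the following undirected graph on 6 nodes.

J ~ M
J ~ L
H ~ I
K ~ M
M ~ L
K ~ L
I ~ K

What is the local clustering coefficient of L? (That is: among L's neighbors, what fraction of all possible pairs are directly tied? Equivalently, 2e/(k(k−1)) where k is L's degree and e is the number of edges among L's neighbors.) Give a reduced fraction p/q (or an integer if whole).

L's neighbors: J, K, and M (k = 3).
Possible neighbor pairs: C(3,2) = 3. Edges among them: J–M, K–M → e = 2.
Clustering(L) = 2/3.

2/3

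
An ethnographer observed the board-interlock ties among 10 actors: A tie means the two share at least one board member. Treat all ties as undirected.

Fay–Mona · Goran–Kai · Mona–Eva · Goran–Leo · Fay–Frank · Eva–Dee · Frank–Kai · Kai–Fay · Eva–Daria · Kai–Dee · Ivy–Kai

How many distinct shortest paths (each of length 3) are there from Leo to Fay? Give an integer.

The shortest distance is 3, and the only length-3 path is Leo–Goran–Kai–Fay. So there is exactly 1 shortest path.

1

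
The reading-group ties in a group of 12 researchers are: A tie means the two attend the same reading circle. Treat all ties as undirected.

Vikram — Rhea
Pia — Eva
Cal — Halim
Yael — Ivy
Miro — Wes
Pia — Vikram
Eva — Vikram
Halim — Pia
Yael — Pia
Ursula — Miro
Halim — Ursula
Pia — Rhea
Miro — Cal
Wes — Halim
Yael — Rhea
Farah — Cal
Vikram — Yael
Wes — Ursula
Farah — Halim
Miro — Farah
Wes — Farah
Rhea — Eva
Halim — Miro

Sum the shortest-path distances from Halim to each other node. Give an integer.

Distances from Halim: Cal:1, Eva:2, Farah:1, Ivy:3, Miro:1, Pia:1, Rhea:2, Ursula:1, Vikram:2, Wes:1, Yael:2.
Sum = 1 + 2 + 1 + 3 + 1 + 1 + 2 + 1 + 2 + 1 + 2 = 17.

17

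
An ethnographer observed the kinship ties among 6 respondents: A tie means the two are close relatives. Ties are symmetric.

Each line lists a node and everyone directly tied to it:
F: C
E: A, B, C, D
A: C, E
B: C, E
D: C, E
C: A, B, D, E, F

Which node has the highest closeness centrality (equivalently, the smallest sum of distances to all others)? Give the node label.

Farness (sum of distances to all others) for each node — A:8, B:8, C:5, D:8, E:6, F:9.
The smallest farness is 5, for C, so C has the highest closeness.

C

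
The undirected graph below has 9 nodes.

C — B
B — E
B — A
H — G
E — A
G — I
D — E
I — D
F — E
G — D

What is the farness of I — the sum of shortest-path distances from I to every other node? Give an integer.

Distances from I: A:3, B:3, C:4, D:1, E:2, F:3, G:1, H:2.
Sum = 3 + 3 + 4 + 1 + 2 + 3 + 1 + 2 = 19.

19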